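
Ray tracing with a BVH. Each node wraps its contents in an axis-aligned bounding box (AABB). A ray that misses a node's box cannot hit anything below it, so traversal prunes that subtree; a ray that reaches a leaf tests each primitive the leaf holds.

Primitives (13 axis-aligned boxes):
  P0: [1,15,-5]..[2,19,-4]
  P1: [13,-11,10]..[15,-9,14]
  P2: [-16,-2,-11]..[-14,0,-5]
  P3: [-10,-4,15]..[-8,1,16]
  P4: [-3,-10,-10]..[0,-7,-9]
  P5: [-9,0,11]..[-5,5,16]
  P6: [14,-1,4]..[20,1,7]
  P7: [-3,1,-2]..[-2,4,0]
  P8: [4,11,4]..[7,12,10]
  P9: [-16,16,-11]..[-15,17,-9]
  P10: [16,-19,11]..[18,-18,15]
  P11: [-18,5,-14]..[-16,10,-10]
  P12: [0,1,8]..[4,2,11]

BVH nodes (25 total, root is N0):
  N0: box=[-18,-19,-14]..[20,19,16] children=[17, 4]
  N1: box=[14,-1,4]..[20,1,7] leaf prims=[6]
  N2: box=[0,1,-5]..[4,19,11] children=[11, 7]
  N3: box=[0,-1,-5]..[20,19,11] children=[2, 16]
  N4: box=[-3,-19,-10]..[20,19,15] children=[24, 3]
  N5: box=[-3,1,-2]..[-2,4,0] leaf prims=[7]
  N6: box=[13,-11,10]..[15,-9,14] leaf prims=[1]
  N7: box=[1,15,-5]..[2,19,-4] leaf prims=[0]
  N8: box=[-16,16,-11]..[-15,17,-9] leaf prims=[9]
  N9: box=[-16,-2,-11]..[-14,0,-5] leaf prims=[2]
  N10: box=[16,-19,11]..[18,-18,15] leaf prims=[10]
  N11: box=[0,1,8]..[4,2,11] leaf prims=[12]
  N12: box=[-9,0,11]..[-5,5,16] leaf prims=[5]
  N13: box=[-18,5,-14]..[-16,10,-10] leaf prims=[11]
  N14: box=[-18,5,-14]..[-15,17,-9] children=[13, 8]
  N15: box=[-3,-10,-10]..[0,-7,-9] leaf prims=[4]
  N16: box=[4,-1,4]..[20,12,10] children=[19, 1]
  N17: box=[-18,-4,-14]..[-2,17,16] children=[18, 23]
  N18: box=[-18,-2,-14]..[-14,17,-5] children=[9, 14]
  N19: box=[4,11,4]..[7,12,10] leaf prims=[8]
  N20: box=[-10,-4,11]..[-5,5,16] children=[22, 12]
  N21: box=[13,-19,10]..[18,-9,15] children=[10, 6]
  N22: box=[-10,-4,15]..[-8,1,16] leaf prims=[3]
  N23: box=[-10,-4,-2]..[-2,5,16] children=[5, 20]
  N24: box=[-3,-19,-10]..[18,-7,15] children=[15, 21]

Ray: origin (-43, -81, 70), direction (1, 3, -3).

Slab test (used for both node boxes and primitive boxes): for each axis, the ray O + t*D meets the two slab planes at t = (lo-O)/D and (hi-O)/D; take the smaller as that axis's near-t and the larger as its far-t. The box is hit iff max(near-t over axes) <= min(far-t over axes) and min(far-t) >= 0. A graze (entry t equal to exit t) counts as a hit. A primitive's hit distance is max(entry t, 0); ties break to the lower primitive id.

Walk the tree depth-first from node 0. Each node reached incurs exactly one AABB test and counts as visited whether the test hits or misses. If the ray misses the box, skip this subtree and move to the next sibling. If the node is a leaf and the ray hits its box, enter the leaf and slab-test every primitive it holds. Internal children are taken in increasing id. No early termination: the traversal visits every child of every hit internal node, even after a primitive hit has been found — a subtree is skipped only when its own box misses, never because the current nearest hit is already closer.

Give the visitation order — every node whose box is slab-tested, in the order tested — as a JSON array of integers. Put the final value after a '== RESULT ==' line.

Walk:
N0 x:[25,63] y:[62/3,100/3] z:[18,28] -> hit [25,28], descend [4, 17]
  N4 x:[40,63] y:[62/3,100/3] z:[55/3,80/3] -> miss, prune
  N17 x:[25,41] y:[77/3,98/3] z:[18,28] -> hit [77/3,28], descend [18, 23]
    N18 x:[25,29] y:[79/3,98/3] z:[25,28] -> hit [79/3,28], descend [9, 14]
      N9 x:[27,29] y:[79/3,27] z:[25,27] -> hit [27,27] leaf, test {P2@t=27}
      N14 x:[25,28] y:[86/3,98/3] z:[79/3,28] -> miss, prune
    N23 x:[33,41] y:[77/3,86/3] z:[18,24] -> miss, prune

order=[0, 4, 17, 18, 9, 14, 23]  |boxes|=7  |leaves|=1  hit=P2

== RESULT ==
[0, 4, 17, 18, 9, 14, 23]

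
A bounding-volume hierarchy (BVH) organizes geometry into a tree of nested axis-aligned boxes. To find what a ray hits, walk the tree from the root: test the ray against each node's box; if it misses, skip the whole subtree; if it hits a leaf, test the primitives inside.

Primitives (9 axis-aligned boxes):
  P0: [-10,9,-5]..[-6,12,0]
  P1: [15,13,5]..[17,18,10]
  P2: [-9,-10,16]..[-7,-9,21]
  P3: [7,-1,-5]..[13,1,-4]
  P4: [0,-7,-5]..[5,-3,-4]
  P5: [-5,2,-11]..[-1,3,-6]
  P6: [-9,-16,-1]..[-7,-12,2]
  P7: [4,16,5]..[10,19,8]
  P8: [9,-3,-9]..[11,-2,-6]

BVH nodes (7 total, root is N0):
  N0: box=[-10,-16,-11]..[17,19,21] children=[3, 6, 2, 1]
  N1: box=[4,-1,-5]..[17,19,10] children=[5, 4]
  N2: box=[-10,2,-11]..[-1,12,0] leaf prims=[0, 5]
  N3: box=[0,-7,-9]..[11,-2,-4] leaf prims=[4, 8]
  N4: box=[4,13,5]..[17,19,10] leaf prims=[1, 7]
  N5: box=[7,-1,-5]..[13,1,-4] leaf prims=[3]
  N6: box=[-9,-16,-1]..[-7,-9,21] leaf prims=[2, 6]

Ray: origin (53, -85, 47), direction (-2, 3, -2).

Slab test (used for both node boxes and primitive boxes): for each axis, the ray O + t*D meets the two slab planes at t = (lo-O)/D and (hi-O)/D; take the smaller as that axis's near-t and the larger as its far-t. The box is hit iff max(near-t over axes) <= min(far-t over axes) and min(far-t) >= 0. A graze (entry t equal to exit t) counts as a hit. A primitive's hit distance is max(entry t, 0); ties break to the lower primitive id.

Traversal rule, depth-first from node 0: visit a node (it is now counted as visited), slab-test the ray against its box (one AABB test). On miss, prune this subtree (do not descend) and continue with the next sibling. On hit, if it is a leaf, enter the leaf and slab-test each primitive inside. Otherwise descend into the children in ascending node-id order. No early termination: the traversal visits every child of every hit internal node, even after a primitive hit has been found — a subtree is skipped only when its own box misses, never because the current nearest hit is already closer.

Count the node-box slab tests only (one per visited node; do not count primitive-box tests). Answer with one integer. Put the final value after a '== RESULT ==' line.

Trace the traversal:
N0 x:[18,63/2] y:[23,104/3] z:[13,29] -> hit [23,29], descend [1, 2, 3, 6]
  N1 x:[18,49/2] y:[28,104/3] z:[37/2,26] -> miss, prune
  N2 x:[27,63/2] y:[29,97/3] z:[47/2,29] -> hit [29,29] leaf, test {P0(miss), P5@t=29}
  N3 x:[21,53/2] y:[26,83/3] z:[51/2,28] -> hit [26,53/2] leaf, test {P4@t=26, P8(miss)}
  N6 x:[30,31] y:[23,76/3] z:[13,24] -> miss, prune

Summary -> nodes [0, 1, 2, 3, 6]; box-tests=5; leaf-entries=2; first=P4

== RESULT ==
5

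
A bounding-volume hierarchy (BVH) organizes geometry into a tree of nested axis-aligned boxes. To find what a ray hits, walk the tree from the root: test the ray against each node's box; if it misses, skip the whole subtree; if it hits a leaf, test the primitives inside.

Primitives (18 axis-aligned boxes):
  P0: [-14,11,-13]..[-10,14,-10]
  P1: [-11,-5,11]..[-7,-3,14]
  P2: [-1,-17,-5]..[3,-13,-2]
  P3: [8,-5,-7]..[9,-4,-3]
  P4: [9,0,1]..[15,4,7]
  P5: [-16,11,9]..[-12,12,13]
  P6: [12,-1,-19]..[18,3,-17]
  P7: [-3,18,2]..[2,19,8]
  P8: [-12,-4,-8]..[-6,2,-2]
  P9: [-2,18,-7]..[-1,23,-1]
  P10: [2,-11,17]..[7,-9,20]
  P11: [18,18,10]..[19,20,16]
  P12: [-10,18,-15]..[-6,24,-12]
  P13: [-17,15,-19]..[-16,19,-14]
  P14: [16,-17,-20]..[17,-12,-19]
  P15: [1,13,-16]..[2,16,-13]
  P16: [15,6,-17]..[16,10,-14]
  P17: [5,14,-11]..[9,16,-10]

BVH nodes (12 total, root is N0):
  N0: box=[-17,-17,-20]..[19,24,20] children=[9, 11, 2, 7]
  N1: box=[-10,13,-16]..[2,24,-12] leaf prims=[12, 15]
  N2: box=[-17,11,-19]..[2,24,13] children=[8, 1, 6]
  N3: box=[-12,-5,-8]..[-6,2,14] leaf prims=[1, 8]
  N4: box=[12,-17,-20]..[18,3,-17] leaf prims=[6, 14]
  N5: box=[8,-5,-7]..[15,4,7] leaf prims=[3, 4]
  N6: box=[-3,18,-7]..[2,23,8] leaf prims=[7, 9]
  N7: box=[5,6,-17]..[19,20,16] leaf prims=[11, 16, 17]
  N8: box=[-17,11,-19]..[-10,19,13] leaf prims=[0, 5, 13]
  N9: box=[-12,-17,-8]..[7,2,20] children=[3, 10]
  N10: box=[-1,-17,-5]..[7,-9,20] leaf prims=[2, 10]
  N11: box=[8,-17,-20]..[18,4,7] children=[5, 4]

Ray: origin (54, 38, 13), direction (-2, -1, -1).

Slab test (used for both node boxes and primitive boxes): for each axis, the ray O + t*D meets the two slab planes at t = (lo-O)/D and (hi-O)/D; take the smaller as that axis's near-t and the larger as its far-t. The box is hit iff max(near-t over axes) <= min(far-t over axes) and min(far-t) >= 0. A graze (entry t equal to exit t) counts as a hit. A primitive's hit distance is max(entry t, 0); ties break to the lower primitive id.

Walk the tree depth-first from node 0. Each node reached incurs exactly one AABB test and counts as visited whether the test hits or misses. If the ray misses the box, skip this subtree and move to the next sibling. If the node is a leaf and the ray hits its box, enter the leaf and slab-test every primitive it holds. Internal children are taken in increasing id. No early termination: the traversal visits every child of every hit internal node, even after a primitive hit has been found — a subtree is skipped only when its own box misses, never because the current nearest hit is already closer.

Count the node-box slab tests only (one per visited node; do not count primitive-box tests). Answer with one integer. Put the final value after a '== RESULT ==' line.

Walk:
N0 x:[35/2,71/2] y:[14,55] z:[-7,33] -> hit [35/2,33], descend [2, 7, 9, 11]
  N2 x:[26,71/2] y:[14,27] z:[0,32] -> hit [26,27], descend [1, 6, 8]
    N1 x:[26,32] y:[14,25] z:[25,29] -> miss, prune
    N6 x:[26,57/2] y:[15,20] z:[5,20] -> miss, prune
    N8 x:[32,71/2] y:[19,27] z:[0,32] -> miss, prune
  N7 x:[35/2,49/2] y:[18,32] z:[-3,30] -> hit [18,49/2] leaf, test {P11(miss), P16(miss), P17@t=23}
  N9 x:[47/2,33] y:[36,55] z:[-7,21] -> miss, prune
  N11 x:[18,23] y:[34,55] z:[6,33] -> miss, prune

8 AABB tests over nodes [0, 2, 1, 6, 8, 7, 9, 11]; 1 leaf entered; closest P17.

== RESULT ==
8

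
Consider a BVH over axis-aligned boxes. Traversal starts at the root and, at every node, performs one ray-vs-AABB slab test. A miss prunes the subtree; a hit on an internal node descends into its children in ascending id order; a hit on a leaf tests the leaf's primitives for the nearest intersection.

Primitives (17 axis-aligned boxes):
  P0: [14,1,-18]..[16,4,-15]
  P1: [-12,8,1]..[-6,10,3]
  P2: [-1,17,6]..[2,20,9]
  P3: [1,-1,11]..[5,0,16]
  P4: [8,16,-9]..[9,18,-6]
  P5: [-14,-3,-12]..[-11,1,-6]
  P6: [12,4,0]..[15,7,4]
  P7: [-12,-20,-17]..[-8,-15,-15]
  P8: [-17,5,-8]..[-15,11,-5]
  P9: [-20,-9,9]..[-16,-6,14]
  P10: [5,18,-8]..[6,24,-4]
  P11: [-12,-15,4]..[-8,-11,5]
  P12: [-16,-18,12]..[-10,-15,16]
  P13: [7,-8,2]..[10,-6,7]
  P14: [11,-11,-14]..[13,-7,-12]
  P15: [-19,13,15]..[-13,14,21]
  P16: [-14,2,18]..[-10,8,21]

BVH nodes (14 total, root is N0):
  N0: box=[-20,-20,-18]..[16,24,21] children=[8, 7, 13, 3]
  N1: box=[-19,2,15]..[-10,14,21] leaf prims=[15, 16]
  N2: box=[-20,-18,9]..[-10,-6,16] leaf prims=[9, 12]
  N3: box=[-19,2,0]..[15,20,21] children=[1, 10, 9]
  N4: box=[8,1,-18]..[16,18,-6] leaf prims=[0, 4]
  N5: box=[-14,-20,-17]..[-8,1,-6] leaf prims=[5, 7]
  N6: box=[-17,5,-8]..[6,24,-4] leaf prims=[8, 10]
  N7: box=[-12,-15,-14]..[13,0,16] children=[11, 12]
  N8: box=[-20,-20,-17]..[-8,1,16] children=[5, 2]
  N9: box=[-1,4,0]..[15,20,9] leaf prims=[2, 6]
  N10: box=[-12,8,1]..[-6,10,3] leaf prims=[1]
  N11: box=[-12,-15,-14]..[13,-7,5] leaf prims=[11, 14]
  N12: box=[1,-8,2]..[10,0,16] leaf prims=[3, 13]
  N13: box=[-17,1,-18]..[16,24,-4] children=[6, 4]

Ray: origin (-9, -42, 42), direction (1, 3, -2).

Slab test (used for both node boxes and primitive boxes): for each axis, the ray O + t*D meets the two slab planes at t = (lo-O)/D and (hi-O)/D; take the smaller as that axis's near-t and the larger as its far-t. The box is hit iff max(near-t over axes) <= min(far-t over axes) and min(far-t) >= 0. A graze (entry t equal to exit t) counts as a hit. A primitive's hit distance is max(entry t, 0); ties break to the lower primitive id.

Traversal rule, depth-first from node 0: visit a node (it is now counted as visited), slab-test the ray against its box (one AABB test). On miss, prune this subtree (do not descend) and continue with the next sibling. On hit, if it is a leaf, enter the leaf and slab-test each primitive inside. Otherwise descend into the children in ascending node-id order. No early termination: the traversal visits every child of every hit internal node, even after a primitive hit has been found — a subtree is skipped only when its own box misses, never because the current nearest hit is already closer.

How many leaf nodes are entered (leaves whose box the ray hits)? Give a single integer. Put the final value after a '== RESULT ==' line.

Traverse from the root:
N0 x:[-11,25] y:[22/3,22] z:[21/2,30] -> hit [21/2,22], descend [3, 7, 8, 13]
  N3 x:[-10,24] y:[44/3,62/3] z:[21/2,21] -> hit [44/3,62/3], descend [1, 9, 10]
    N1 x:[-10,-1] y:[44/3,56/3] z:[21/2,27/2] -> miss, prune
    N9 x:[8,24] y:[46/3,62/3] z:[33/2,21] -> hit [33/2,62/3] leaf, test {P2(miss), P6(miss)}
    N10 x:[-3,3] y:[50/3,52/3] z:[39/2,41/2] -> miss, prune
  N7 x:[-3,22] y:[9,14] z:[13,28] -> hit [13,14], descend [11, 12]
    N11 x:[-3,22] y:[9,35/3] z:[37/2,28] -> miss, prune
    N12 x:[10,19] y:[34/3,14] z:[13,20] -> hit [13,14] leaf, test {P3@t=41/3, P13(miss)}
  N8 x:[-11,1] y:[22/3,43/3] z:[13,59/2] -> miss, prune
  N13 x:[-8,25] y:[43/3,22] z:[23,30] -> miss, prune

Summary -> nodes [0, 3, 1, 9, 10, 7, 11, 12, 8, 13]; box-tests=10; leaf-entries=2; first=P3

== RESULT ==
2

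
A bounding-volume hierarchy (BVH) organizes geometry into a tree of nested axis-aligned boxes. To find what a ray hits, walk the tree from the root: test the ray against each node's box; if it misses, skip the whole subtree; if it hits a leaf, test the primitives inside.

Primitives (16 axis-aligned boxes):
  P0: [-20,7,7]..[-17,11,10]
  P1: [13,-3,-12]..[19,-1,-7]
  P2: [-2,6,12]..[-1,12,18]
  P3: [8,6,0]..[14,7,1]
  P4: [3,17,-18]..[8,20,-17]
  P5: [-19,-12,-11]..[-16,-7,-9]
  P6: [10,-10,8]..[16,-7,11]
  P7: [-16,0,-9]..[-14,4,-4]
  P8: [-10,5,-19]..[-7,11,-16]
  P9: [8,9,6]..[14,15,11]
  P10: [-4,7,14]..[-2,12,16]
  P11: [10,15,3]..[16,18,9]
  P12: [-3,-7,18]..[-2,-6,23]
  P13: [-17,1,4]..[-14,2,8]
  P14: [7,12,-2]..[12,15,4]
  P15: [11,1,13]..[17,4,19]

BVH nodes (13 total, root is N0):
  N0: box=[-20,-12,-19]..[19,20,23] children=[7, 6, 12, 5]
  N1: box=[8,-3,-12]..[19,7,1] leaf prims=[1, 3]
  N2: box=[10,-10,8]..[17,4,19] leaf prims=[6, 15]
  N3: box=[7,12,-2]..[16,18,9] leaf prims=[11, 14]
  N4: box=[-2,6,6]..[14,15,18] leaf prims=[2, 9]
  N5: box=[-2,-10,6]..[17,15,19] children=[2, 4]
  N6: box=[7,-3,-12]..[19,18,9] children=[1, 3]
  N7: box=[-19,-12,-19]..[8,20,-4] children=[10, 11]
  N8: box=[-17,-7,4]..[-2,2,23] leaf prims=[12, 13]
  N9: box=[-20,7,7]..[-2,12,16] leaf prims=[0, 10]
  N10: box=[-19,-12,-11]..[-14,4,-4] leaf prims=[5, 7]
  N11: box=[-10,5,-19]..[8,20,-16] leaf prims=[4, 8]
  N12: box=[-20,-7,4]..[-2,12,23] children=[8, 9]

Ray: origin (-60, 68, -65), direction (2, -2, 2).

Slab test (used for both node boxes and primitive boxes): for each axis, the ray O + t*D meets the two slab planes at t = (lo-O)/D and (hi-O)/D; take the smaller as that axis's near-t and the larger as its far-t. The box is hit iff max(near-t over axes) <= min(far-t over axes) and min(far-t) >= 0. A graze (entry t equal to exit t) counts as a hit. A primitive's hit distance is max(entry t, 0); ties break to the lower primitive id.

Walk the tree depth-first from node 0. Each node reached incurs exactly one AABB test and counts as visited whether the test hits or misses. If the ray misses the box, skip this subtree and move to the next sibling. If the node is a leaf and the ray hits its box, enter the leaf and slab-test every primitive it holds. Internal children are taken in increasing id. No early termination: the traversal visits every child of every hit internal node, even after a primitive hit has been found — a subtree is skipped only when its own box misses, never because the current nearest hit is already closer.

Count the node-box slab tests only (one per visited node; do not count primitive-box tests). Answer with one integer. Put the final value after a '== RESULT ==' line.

Walk:
N0 x:[20,79/2] y:[24,40] z:[23,44] -> hit [24,79/2], descend [5, 6, 7, 12]
  N5 x:[29,77/2] y:[53/2,39] z:[71/2,42] -> hit [71/2,77/2], descend [2, 4]
    N2 x:[35,77/2] y:[32,39] z:[73/2,42] -> hit [73/2,77/2] leaf, test {P6@t=75/2, P15(miss)}
    N4 x:[29,37] y:[53/2,31] z:[71/2,83/2] -> miss, prune
  N6 x:[67/2,79/2] y:[25,71/2] z:[53/2,37] -> hit [67/2,71/2], descend [1, 3]
    N1 x:[34,79/2] y:[61/2,71/2] z:[53/2,33] -> miss, prune
    N3 x:[67/2,38] y:[25,28] z:[63/2,37] -> miss, prune
  N7 x:[41/2,34] y:[24,40] z:[23,61/2] -> hit [24,61/2], descend [10, 11]
    N10 x:[41/2,23] y:[32,40] z:[27,61/2] -> miss, prune
    N11 x:[25,34] y:[24,63/2] z:[23,49/2] -> miss, prune
  N12 x:[20,29] y:[28,75/2] z:[69/2,44] -> miss, prune

Summary -> nodes [0, 5, 2, 4, 6, 1, 3, 7, 10, 11, 12]; box-tests=11; leaf-entries=1; first=P6

== RESULT ==
11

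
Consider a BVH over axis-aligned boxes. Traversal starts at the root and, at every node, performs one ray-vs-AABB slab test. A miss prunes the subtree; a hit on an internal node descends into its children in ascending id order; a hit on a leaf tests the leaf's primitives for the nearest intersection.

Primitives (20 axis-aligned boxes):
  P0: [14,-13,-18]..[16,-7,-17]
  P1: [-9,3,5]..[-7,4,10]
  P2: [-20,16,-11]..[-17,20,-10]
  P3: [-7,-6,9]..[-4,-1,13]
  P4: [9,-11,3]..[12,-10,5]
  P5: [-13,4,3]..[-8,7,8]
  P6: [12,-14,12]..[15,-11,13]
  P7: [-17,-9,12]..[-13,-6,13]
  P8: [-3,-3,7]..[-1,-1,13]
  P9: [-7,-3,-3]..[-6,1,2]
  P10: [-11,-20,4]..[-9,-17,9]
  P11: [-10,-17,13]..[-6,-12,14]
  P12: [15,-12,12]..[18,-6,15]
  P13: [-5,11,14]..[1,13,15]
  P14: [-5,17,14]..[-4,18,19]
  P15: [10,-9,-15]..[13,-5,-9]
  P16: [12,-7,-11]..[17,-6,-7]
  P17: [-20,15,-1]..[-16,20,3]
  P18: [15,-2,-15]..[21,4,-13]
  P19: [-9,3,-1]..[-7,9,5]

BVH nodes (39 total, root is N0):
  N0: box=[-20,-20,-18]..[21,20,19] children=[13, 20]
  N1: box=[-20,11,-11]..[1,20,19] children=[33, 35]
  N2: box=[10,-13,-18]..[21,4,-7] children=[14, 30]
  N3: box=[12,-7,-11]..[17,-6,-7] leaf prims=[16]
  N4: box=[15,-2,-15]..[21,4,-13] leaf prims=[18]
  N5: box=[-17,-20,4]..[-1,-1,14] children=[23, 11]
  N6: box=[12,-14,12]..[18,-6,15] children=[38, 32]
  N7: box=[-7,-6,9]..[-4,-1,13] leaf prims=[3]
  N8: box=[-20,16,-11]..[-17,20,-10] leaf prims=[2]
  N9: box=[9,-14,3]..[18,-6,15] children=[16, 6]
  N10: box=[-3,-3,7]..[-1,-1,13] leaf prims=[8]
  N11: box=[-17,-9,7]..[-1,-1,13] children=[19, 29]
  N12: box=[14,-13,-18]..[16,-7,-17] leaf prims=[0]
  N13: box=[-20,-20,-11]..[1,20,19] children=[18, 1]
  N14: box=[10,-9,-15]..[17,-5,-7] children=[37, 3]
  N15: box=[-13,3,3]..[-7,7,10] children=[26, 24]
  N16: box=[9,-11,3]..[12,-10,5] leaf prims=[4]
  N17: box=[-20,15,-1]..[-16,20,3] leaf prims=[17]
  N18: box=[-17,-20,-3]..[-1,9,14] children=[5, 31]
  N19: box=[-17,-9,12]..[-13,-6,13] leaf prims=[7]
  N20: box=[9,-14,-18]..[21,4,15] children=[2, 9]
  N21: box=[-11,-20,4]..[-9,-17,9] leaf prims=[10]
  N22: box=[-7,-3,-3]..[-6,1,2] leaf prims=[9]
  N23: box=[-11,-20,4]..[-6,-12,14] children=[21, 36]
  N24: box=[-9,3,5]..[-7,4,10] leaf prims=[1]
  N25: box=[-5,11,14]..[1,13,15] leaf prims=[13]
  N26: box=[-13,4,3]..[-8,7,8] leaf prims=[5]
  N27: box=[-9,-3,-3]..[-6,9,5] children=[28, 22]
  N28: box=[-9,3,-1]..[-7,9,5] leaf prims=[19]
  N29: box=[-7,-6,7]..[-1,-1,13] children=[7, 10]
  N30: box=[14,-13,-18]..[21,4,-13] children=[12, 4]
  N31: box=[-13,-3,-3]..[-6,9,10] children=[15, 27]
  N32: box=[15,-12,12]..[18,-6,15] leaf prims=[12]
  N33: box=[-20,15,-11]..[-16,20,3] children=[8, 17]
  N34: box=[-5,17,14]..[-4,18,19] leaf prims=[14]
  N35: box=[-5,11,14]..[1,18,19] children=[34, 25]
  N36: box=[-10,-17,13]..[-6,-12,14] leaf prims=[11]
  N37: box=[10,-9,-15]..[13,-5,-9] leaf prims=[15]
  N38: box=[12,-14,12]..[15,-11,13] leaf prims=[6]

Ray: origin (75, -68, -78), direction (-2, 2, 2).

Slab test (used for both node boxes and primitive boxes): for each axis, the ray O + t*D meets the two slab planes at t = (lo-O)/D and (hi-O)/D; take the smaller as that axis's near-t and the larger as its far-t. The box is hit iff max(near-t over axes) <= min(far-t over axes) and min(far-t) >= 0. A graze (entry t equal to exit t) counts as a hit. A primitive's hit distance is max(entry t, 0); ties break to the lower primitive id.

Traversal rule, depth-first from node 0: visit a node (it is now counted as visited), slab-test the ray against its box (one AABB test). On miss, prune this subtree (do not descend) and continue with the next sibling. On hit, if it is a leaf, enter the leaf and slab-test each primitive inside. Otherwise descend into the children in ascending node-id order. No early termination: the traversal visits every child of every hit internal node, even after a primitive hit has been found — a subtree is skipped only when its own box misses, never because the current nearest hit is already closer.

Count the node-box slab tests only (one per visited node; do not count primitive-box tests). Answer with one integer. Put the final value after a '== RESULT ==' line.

Traverse from the root:
N0 x:[27,95/2] y:[24,44] z:[30,97/2] -> hit [30,44], descend [13, 20]
  N13 x:[37,95/2] y:[24,44] z:[67/2,97/2] -> hit [37,44], descend [1, 18]
    N1 x:[37,95/2] y:[79/2,44] z:[67/2,97/2] -> hit [79/2,44], descend [33, 35]
      N33 x:[91/2,95/2] y:[83/2,44] z:[67/2,81/2] -> miss, prune
      N35 x:[37,40] y:[79/2,43] z:[46,97/2] -> miss, prune
    N18 x:[38,46] y:[24,77/2] z:[75/2,46] -> hit [38,77/2], descend [5, 31]
      N5 x:[38,46] y:[24,67/2] z:[41,46] -> miss, prune
      N31 x:[81/2,44] y:[65/2,77/2] z:[75/2,44] -> miss, prune
  N20 x:[27,33] y:[27,36] z:[30,93/2] -> hit [30,33], descend [2, 9]
    N2 x:[27,65/2] y:[55/2,36] z:[30,71/2] -> hit [30,65/2], descend [14, 30]
      N14 x:[29,65/2] y:[59/2,63/2] z:[63/2,71/2] -> hit [63/2,63/2], descend [3, 37]
        N3 x:[29,63/2] y:[61/2,31] z:[67/2,71/2] -> miss, prune
        N37 x:[31,65/2] y:[59/2,63/2] z:[63/2,69/2] -> hit [63/2,63/2] leaf, test {P15@t=63/2}
      N30 x:[27,61/2] y:[55/2,36] z:[30,65/2] -> hit [30,61/2], descend [4, 12]
        N4 x:[27,30] y:[33,36] z:[63/2,65/2] -> miss, prune
        N12 x:[59/2,61/2] y:[55/2,61/2] z:[30,61/2] -> hit [30,61/2] leaf, test {P0@t=30}
    N9 x:[57/2,33] y:[27,31] z:[81/2,93/2] -> miss, prune

order=[0, 13, 1, 33, 35, 18, 5, 31, 20, 2, 14, 3, 37, 30, 4, 12, 9]  |boxes|=17  |leaves|=2  hit=P0

== RESULT ==
17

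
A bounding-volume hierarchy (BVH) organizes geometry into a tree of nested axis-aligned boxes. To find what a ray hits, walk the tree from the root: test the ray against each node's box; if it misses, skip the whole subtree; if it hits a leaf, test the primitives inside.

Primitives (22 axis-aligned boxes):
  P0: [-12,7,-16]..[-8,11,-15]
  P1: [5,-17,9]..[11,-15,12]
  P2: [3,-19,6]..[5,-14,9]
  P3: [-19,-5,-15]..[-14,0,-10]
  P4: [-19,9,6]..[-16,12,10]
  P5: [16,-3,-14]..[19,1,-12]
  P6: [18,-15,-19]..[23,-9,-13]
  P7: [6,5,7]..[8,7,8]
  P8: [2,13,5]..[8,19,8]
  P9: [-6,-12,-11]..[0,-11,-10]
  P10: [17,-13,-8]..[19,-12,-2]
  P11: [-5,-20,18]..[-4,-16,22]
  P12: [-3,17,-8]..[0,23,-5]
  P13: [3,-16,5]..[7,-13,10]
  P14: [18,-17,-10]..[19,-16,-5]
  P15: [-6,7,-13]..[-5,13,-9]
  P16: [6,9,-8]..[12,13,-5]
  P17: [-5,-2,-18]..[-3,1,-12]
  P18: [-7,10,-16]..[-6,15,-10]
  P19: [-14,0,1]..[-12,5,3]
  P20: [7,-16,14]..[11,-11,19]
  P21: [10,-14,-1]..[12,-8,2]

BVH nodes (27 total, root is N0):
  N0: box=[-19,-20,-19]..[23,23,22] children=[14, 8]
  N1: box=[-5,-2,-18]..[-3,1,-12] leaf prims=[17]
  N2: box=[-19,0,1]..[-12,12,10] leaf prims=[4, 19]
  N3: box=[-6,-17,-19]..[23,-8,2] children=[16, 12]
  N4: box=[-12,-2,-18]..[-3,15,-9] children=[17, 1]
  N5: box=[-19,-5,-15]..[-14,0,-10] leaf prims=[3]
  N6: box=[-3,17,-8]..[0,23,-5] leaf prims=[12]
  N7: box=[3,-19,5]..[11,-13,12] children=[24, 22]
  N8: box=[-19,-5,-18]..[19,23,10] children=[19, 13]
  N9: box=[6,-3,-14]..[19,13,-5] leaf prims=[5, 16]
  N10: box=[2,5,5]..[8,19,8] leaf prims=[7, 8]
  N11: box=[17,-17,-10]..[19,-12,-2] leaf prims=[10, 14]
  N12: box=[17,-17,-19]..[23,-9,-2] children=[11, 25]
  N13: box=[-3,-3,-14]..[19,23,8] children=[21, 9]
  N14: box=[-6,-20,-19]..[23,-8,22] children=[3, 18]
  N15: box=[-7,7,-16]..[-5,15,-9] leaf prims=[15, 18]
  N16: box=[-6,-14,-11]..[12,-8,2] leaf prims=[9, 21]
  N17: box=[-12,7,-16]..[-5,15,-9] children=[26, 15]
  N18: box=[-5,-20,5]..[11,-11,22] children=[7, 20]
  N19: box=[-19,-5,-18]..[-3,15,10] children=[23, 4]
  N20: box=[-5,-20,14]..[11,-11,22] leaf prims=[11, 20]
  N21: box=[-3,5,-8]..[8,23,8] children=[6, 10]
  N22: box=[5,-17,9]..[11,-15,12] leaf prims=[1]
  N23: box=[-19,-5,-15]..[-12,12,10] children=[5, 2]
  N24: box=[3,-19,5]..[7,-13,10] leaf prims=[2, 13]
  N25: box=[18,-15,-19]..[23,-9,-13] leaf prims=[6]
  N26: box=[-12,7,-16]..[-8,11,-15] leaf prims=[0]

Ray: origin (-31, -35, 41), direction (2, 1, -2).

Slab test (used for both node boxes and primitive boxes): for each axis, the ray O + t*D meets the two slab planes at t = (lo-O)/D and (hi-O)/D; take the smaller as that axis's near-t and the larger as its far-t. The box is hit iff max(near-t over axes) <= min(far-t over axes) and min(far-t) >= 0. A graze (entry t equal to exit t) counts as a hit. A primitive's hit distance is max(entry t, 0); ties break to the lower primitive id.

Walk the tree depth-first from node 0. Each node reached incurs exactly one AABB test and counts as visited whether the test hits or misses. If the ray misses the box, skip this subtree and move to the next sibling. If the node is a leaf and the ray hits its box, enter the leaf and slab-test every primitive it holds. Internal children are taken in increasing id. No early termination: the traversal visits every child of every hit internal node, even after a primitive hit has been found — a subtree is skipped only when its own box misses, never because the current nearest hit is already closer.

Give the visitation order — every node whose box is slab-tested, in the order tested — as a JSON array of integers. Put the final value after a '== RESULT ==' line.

Walk:
N0 x:[6,27] y:[15,58] z:[19/2,30] -> hit [15,27], descend [8, 14]
  N8 x:[6,25] y:[30,58] z:[31/2,59/2] -> miss, prune
  N14 x:[25/2,27] y:[15,27] z:[19/2,30] -> hit [15,27], descend [3, 18]
    N3 x:[25/2,27] y:[18,27] z:[39/2,30] -> hit [39/2,27], descend [12, 16]
      N12 x:[24,27] y:[18,26] z:[43/2,30] -> hit [24,26], descend [11, 25]
        N11 x:[24,25] y:[18,23] z:[43/2,51/2] -> miss, prune
        N25 x:[49/2,27] y:[20,26] z:[27,30] -> miss, prune
      N16 x:[25/2,43/2] y:[21,27] z:[39/2,26] -> hit [21,43/2] leaf, test {P9(miss), P21@t=21}
    N18 x:[13,21] y:[15,24] z:[19/2,18] -> hit [15,18], descend [7, 20]
      N7 x:[17,21] y:[16,22] z:[29/2,18] -> hit [17,18], descend [22, 24]
        N22 x:[18,21] y:[18,20] z:[29/2,16] -> miss, prune
        N24 x:[17,19] y:[16,22] z:[31/2,18] -> hit [17,18] leaf, test {P2@t=17, P13(miss)}
      N20 x:[13,21] y:[15,24] z:[19/2,27/2] -> miss, prune

order=[0, 8, 14, 3, 12, 11, 25, 16, 18, 7, 22, 24, 20]  |boxes|=13  |leaves|=2  hit=P2

== RESULT ==
[0, 8, 14, 3, 12, 11, 25, 16, 18, 7, 22, 24, 20]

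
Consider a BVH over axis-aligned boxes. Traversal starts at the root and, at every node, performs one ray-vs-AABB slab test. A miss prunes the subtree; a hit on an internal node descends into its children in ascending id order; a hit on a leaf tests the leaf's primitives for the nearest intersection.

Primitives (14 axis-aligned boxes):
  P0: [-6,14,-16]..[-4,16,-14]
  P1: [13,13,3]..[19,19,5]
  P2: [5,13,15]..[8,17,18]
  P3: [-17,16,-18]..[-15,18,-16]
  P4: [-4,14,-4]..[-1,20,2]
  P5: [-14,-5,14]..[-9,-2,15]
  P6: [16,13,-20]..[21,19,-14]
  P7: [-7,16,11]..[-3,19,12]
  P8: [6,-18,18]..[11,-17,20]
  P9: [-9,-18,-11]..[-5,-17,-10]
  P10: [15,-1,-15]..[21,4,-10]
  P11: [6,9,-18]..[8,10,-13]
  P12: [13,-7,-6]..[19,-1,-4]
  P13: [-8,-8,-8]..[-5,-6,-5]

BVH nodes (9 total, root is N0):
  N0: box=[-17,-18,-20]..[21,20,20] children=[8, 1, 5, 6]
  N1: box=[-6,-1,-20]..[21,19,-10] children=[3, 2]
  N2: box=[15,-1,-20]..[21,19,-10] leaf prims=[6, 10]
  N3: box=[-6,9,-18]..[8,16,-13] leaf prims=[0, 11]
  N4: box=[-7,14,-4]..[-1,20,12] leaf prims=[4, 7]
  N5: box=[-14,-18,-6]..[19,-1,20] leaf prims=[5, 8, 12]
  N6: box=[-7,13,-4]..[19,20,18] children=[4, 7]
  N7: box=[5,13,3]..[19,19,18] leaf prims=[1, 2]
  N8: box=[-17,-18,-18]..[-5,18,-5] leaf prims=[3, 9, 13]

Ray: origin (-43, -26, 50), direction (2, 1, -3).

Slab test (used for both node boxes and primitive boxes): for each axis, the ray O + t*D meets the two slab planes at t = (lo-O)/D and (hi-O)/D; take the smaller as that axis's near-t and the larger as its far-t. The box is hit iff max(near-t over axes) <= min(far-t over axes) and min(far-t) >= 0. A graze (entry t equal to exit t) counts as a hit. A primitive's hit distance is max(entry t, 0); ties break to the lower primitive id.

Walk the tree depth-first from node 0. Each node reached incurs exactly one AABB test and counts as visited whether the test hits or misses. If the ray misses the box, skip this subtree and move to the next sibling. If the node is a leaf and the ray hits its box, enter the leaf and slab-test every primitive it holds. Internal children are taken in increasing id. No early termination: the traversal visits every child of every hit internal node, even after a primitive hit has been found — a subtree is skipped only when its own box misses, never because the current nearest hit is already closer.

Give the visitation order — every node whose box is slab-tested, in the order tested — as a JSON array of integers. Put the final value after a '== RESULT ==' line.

Trace the traversal:
N0 x:[13,32] y:[8,46] z:[10,70/3] -> hit [13,70/3], descend [1, 5, 6, 8]
  N1 x:[37/2,32] y:[25,45] z:[20,70/3] -> miss, prune
  N5 x:[29/2,31] y:[8,25] z:[10,56/3] -> hit [29/2,56/3] leaf, test {P5(miss), P8(miss), P12(miss)}
  N6 x:[18,31] y:[39,46] z:[32/3,18] -> miss, prune
  N8 x:[13,19] y:[8,44] z:[55/3,68/3] -> hit [55/3,19] leaf, test {P3(miss), P9(miss), P13@t=55/3}

Visited [0, 1, 5, 6, 8]. Tests: 5 box, 2 leaf. Nearest: P13.

== RESULT ==
[0, 1, 5, 6, 8]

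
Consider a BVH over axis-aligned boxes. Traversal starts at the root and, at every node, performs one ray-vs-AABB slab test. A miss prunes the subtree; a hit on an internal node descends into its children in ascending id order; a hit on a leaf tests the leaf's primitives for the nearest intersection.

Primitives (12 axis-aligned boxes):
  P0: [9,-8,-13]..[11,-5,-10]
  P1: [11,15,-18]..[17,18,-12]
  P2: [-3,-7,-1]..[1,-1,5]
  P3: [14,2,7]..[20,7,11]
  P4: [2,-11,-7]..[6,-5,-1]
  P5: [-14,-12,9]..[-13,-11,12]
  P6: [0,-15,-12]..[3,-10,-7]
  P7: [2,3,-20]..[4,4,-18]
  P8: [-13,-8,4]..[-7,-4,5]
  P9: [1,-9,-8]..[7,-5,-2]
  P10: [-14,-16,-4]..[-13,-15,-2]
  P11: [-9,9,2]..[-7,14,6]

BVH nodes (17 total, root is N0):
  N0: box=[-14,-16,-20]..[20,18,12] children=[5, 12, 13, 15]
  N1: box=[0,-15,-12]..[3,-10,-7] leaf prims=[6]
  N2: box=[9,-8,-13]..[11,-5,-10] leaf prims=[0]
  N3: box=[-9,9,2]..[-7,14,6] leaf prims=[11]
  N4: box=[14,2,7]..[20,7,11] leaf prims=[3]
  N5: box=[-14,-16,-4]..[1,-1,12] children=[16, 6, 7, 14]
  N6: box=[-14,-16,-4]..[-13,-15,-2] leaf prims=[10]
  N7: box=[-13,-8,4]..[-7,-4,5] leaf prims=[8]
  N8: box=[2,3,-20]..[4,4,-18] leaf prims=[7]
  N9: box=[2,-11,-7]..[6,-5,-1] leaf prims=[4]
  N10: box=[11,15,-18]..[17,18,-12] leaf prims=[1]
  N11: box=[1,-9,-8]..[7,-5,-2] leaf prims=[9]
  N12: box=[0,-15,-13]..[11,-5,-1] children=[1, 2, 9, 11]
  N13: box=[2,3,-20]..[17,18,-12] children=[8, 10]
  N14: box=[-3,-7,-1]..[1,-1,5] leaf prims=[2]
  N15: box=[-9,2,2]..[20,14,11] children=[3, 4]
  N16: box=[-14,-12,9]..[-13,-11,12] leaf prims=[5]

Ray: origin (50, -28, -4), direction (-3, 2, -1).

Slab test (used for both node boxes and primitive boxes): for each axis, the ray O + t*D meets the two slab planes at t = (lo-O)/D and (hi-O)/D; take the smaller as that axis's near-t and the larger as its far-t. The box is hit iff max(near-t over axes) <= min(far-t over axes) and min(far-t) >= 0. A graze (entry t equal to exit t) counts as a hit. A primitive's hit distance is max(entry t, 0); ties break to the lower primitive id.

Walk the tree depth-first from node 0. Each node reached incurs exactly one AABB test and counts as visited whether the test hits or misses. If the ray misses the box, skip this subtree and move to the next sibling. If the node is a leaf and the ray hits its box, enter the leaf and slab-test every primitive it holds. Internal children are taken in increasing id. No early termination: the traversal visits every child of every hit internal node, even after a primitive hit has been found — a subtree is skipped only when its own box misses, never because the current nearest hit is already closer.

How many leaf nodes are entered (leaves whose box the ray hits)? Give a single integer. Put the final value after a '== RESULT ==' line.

Walk:
N0 x:[10,64/3] y:[6,23] z:[-16,16] -> hit [10,16], descend [5, 12, 13, 15]
  N5 x:[49/3,64/3] y:[6,27/2] z:[-16,0] -> miss, prune
  N12 x:[13,50/3] y:[13/2,23/2] z:[-3,9] -> miss, prune
  N13 x:[11,16] y:[31/2,23] z:[8,16] -> hit [31/2,16], descend [8, 10]
    N8 x:[46/3,16] y:[31/2,16] z:[14,16] -> hit [31/2,16] leaf, test {P7@t=31/2}
    N10 x:[11,13] y:[43/2,23] z:[8,14] -> miss, prune
  N15 x:[10,59/3] y:[15,21] z:[-15,-6] -> miss, prune

Visited [0, 5, 12, 13, 8, 10, 15]. Tests: 7 box, 1 leaf. Nearest: P7.

== RESULT ==
1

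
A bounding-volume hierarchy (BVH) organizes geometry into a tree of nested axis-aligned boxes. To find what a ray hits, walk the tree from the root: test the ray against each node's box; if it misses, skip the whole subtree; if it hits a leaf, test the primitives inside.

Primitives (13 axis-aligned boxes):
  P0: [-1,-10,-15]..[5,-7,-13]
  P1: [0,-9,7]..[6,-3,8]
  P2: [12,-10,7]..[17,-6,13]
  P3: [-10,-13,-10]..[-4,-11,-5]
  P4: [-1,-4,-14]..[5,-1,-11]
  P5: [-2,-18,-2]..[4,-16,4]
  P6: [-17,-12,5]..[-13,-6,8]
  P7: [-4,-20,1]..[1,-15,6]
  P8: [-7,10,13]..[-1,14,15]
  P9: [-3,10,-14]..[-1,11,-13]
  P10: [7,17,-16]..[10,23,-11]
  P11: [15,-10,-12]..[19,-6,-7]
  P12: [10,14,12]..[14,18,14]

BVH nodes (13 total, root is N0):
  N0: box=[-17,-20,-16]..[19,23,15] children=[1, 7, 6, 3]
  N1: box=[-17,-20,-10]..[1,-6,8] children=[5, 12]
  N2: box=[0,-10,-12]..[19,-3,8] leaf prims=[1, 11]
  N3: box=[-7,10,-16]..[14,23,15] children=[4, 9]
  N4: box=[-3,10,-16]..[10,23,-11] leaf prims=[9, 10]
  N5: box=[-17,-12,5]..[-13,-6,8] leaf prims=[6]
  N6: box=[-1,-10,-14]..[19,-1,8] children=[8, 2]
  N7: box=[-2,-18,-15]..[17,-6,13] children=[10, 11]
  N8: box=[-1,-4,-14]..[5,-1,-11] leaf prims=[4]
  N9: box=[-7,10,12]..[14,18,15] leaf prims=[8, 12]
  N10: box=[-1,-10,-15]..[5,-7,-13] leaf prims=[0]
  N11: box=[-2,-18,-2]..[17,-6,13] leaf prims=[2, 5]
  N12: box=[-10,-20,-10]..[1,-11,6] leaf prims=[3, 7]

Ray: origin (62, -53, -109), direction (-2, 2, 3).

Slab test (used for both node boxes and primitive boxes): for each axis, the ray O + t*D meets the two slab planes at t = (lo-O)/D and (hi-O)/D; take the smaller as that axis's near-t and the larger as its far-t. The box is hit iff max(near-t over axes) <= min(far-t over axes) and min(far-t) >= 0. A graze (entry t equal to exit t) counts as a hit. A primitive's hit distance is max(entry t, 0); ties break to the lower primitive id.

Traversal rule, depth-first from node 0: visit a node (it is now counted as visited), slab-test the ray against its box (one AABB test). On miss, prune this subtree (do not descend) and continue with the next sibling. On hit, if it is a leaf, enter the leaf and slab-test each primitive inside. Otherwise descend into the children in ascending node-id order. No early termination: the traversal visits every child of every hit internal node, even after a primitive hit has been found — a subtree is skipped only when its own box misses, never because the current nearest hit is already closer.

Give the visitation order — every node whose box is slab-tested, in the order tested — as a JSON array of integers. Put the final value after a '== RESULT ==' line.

Trace the traversal:
N0 x:[43/2,79/2] y:[33/2,38] z:[31,124/3] -> hit [31,38], descend [1, 3, 6, 7]
  N1 x:[61/2,79/2] y:[33/2,47/2] z:[33,39] -> miss, prune
  N3 x:[24,69/2] y:[63/2,38] z:[31,124/3] -> hit [63/2,69/2], descend [4, 9]
    N4 x:[26,65/2] y:[63/2,38] z:[31,98/3] -> hit [63/2,65/2] leaf, test {P9@t=95/3, P10(miss)}
    N9 x:[24,69/2] y:[63/2,71/2] z:[121/3,124/3] -> miss, prune
  N6 x:[43/2,63/2] y:[43/2,26] z:[95/3,39] -> miss, prune
  N7 x:[45/2,32] y:[35/2,47/2] z:[94/3,122/3] -> miss, prune

Summary -> nodes [0, 1, 3, 4, 9, 6, 7]; box-tests=7; leaf-entries=1; first=P9

== RESULT ==
[0, 1, 3, 4, 9, 6, 7]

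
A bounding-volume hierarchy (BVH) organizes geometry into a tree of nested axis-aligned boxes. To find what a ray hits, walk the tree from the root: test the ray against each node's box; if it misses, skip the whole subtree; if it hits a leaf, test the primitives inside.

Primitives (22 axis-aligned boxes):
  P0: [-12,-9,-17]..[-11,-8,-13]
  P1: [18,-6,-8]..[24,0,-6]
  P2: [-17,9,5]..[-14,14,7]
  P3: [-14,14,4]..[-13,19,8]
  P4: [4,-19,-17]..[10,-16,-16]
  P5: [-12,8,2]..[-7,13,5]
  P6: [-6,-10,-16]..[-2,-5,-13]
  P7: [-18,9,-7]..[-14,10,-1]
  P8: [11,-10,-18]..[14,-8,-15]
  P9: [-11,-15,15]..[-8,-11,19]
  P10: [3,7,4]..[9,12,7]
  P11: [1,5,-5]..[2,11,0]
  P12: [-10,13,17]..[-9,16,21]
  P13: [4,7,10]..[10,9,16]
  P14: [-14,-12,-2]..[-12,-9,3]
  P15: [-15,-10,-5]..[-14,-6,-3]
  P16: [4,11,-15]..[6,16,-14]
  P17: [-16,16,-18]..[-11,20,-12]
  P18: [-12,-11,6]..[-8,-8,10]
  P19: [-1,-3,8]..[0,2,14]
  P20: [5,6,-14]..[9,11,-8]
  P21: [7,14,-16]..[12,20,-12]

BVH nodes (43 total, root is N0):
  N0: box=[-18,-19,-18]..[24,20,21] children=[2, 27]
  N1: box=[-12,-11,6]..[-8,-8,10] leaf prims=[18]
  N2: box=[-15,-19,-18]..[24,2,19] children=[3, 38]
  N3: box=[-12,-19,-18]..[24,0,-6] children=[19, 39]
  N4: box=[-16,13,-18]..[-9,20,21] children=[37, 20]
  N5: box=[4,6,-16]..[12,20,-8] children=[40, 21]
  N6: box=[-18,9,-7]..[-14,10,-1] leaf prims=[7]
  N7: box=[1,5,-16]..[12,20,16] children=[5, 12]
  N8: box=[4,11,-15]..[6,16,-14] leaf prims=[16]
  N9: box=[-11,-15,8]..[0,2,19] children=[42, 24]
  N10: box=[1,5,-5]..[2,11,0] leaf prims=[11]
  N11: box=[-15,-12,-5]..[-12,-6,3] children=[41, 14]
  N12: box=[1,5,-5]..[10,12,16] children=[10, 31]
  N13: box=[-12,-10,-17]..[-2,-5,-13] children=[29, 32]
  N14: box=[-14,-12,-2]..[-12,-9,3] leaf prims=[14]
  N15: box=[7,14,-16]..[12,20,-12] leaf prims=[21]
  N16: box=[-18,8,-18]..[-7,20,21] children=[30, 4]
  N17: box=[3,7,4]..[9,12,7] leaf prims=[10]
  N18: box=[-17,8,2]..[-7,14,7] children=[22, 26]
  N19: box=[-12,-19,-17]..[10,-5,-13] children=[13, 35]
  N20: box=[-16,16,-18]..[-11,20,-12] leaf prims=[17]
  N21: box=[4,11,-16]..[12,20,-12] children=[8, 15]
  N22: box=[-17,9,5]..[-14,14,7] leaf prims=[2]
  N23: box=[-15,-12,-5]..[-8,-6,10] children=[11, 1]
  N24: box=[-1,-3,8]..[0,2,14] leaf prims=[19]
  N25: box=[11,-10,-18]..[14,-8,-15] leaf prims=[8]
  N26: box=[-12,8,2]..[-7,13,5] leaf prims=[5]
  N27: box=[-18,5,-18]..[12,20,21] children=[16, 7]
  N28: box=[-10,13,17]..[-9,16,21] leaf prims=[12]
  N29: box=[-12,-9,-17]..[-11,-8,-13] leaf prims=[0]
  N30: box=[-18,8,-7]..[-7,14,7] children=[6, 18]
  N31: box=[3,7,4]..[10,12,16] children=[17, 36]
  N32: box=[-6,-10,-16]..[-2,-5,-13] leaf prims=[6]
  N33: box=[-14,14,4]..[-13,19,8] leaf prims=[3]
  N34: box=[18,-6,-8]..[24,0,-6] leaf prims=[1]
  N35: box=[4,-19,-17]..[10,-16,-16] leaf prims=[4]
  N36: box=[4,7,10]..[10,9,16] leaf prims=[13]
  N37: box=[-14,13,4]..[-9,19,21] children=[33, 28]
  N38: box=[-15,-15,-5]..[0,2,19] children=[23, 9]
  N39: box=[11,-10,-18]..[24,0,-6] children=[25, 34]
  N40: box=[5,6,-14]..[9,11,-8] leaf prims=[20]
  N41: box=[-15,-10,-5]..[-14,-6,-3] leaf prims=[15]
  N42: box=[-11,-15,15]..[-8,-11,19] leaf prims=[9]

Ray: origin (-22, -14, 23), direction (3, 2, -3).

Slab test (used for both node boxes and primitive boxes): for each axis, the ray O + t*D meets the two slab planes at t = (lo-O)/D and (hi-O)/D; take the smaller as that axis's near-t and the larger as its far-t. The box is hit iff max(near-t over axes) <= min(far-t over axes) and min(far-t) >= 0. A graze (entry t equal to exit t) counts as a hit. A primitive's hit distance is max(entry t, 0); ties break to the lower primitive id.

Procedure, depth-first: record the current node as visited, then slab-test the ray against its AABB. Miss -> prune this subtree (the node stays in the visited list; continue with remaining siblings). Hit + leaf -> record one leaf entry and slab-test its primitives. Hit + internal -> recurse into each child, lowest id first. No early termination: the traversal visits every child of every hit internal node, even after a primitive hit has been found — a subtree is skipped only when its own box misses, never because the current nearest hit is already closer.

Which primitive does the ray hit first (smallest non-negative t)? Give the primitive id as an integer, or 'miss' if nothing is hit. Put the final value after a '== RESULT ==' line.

Walk:
N0 x:[4/3,46/3] y:[-5/2,17] z:[2/3,41/3] -> hit [4/3,41/3], descend [2, 27]
  N2 x:[7/3,46/3] y:[-5/2,8] z:[4/3,41/3] -> hit [7/3,8], descend [3, 38]
    N3 x:[10/3,46/3] y:[-5/2,7] z:[29/3,41/3] -> miss, prune
    N38 x:[7/3,22/3] y:[-1/2,8] z:[4/3,28/3] -> hit [7/3,22/3], descend [9, 23]
      N9 x:[11/3,22/3] y:[-1/2,8] z:[4/3,5] -> hit [11/3,5], descend [24, 42]
        N24 x:[7,22/3] y:[11/2,8] z:[3,5] -> miss, prune
        N42 x:[11/3,14/3] y:[-1/2,3/2] z:[4/3,8/3] -> miss, prune
      N23 x:[7/3,14/3] y:[1,4] z:[13/3,28/3] -> miss, prune
  N27 x:[4/3,34/3] y:[19/2,17] z:[2/3,41/3] -> hit [19/2,34/3], descend [7, 16]
    N7 x:[23/3,34/3] y:[19/2,17] z:[7/3,13] -> hit [19/2,34/3], descend [5, 12]
      N5 x:[26/3,34/3] y:[10,17] z:[31/3,13] -> hit [31/3,34/3], descend [21, 40]
        N21 x:[26/3,34/3] y:[25/2,17] z:[35/3,13] -> miss, prune
        N40 x:[9,31/3] y:[10,25/2] z:[31/3,37/3] -> hit [31/3,31/3] leaf, test {P20@t=31/3}
      N12 x:[23/3,32/3] y:[19/2,13] z:[7/3,28/3] -> miss, prune
    N16 x:[4/3,5] y:[11,17] z:[2/3,41/3] -> miss, prune

order=[0, 2, 3, 38, 9, 24, 42, 23, 27, 7, 5, 21, 40, 12, 16]  |boxes|=15  |leaves|=1  hit=P20

== RESULT ==
20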